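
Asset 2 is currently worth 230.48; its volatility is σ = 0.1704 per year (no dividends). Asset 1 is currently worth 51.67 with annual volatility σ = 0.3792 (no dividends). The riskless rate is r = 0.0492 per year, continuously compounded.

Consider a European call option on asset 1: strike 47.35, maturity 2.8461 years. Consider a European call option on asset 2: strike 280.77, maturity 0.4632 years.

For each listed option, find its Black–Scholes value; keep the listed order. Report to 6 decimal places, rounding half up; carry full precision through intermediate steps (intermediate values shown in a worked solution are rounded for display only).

price(asset 1 call K=47.35) = 17.600248
price(asset 2 call K=280.77) = 0.843345

[asset 1 call K=47.35]
σ√T = 0.3792·√2.8461 = 0.639725
d₁ = (ln(S/K) + (r+σ²/2)T) / (σ√T) = (ln(51.67/47.35) + (0.0492+0.3792²/2)·2.8461) / 0.639725 = (0.087311 + 0.344652) / 0.639725 = 0.675232
d₂ = d₁ − σ√T = 0.675232 − 0.639725 = 0.035507
e^{−rT} = 0.869334
N(d₁) = 0.750236,  N(d₂) = 0.514162
price = S·N(d₁) − K·e^{−rT}·N(d₂) = 38.764681 − 21.164433 = 17.600248
[asset 2 call K=280.77]
σ√T = 0.1704·√0.4632 = 0.115972
d₁ = (ln(S/K) + (r+σ²/2)T) / (σ√T) = (ln(230.48/280.77) + (0.0492+0.1704²/2)·0.4632) / 0.115972 = (-0.197372 + 0.029514) / 0.115972 = -1.447395
d₂ = d₁ − σ√T = -1.447395 − 0.115972 = -1.563367
e^{−rT} = 0.977468
N(d₁) = 0.073893,  N(d₂) = 0.058983
price = S·N(d₁) − K·e^{−rT}·N(d₂) = 17.030909 − 16.187565 = 0.843345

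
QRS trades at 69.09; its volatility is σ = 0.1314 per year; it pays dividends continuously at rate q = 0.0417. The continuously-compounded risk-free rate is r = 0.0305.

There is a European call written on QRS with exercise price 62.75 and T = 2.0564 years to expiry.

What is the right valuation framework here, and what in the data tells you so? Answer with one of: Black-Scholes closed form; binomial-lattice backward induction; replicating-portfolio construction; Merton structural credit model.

framework: Black-Scholes closed form

Key observation: the strike-62.75 call on QRS is European-exercise on a continuously-modelled lognormal underlying, so its value is a single closed-form evaluation.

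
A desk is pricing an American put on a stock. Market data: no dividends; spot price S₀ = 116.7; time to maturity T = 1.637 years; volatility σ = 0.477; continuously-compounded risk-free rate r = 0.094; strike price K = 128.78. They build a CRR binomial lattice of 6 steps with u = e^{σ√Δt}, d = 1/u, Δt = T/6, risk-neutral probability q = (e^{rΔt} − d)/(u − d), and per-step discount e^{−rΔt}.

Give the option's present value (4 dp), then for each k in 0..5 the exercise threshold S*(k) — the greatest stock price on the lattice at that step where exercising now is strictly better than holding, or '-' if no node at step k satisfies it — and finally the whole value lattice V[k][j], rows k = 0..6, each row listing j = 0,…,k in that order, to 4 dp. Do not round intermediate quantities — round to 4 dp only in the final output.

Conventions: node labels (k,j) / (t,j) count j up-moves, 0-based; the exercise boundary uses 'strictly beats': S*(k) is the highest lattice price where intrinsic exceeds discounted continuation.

Δt=0.27283  u=1.28294  d=0.77946  q=0.48963  discount=0.97468
step 6 (expiry): payoffs max(K−S,0) = 102.6081 85.7029 57.8779 12.0800 0.0000 0.0000 0.0000
step 5: (k=5,j=0): S=33.5769, K−S=95.2031, hold=91.9423 ⇒ V=95.2031 exercise | (k=5,j=1): S=55.2653, K−S=73.5147, hold=70.2539 ⇒ V=73.5147 exercise | (k=5,j=2): S=90.9630, K−S=37.8170, hold=34.5562 ⇒ V=37.8170 exercise | (k=5,j=3): S=149.7190, K−S=0.0000, hold=6.0092 ⇒ V=6.0092 continue | (k=5,j=4): S=246.4273, K−S=0.0000, hold=0.0000 ⇒ V=0.0000 continue | (k=5,j=5): S=405.6028, K−S=0.0000, hold=0.0000 ⇒ V=0.0000 continue  boundary S*=90.9630
step 4: (k=4,j=0): S=43.0771, K−S=85.7029, hold=82.4421 ⇒ V=85.7029 exercise | (k=4,j=1): S=70.9021, K−S=57.8779, hold=54.6172 ⇒ V=57.8779 exercise | (k=4,j=2): S=116.7000, K−S=12.0800, hold=21.6798 ⇒ V=21.6798 continue | (k=4,j=3): S=192.0803, K−S=0.0000, hold=2.9893 ⇒ V=2.9893 continue | (k=4,j=4): S=316.1513, K−S=0.0000, hold=0.0000 ⇒ V=0.0000 continue  boundary S*=70.9021
step 3: (k=3,j=0): S=55.2653, K−S=73.5147, hold=70.2539 ⇒ V=73.5147 exercise | (k=3,j=1): S=90.9630, K−S=37.8170, hold=39.1376 ⇒ V=39.1376 continue | (k=3,j=2): S=149.7190, K−S=0.0000, hold=12.2111 ⇒ V=12.2111 continue | (k=3,j=3): S=246.4273, K−S=0.0000, hold=1.4870 ⇒ V=1.4870 continue  boundary S*=55.2653
step 2: (k=2,j=0): S=70.9021, K−S=57.8779, hold=55.2474 ⇒ V=57.8779 exercise | (k=2,j=1): S=116.7000, K−S=12.0800, hold=25.2964 ⇒ V=25.2964 continue | (k=2,j=2): S=192.0803, K−S=0.0000, hold=6.7840 ⇒ V=6.7840 continue  boundary S*=70.9021
step 1: (k=1,j=0): S=90.9630, K−S=37.8170, hold=40.8635 ⇒ V=40.8635 continue | (k=1,j=1): S=149.7190, K−S=0.0000, hold=15.8212 ⇒ V=15.8212 continue  boundary S*=-
step 0: (k=0,j=0): S=116.7000, K−S=12.0800, hold=27.8779 ⇒ V=27.8779 continue  boundary S*=-

price = 27.8779
boundary = - - 70.9021 55.2653 70.9021 90.9630
tree:
27.8779
40.8635 15.8212
57.8779 25.2964 6.7840
73.5147 39.1376 12.2111 1.4870
85.7029 57.8779 21.6798 2.9893 0.0000
95.2031 73.5147 37.8170 6.0092 0.0000 0.0000
102.6081 85.7029 57.8779 12.0800 0.0000 0.0000 0.0000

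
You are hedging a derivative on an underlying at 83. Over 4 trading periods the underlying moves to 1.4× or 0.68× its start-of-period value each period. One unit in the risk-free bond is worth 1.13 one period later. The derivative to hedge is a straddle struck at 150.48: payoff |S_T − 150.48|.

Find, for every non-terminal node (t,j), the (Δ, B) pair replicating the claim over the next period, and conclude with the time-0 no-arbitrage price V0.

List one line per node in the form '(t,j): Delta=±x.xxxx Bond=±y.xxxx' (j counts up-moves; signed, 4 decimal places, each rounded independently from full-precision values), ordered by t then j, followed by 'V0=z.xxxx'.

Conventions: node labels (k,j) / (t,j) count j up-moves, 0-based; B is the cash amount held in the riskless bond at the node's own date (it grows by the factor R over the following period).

(0,0): Delta=-0.0267 Bond=44.9920
(1,0): Delta=-0.9339 Bond=102.0446
(1,1): Delta=0.2377 Bond=20.1188
(2,0): Delta=-1.0000 Bond=117.8479
(2,1): Delta=-0.9146 Bond=113.7879
(2,2): Delta=0.5736 Bond=-31.8980
(3,0): Delta=-1.0000 Bond=133.1681
(3,1): Delta=-1.0000 Bond=133.1681
(3,2): Delta=-0.8897 Bond=125.8276
(3,3): Delta=1.0000 Bond=-133.1681
V0=42.7792

The replicating-portfolio and risk-neutral prices coincide; use p* = (1.13−0.68)/(1.4−0.68) = 0.6250 for the latter.
Terminal payoffs: V(4,0)=132.7335, V(4,1)=113.9430, V(4,2)=75.2568, V(4,3)=4.3914, V(4,4)=168.3728
(3,0): S=26.0979. Δ = (V_up−V_dn)/(S_up−S_dn) = (113.9430−132.7335)/(36.5370−17.7465) = -1.0000. V = [p*·113.9430 + (1−p*)·132.7335]/1.13 = 107.0703. B = V − Δ·S = 133.1681.
(3,1): S=53.7309. Δ = (V_up−V_dn)/(S_up−S_dn) = (75.2568−113.9430)/(75.2232−36.5370) = -1.0000. V = [p*·75.2568 + (1−p*)·113.9430]/1.13 = 79.4373. B = V − Δ·S = 133.1681.
(3,2): S=110.6224. Δ = (V_up−V_dn)/(S_up−S_dn) = (4.3914−75.2568)/(154.8714−75.2232) = -0.8897. V = [p*·4.3914 + (1−p*)·75.2568]/1.13 = 27.4034. B = V − Δ·S = 125.8276.
(3,3): S=227.7520. Δ = (V_up−V_dn)/(S_up−S_dn) = (168.3728−4.3914)/(318.8528−154.8714) = 1.0000. V = [p*·168.3728 + (1−p*)·4.3914]/1.13 = 94.5839. B = V − Δ·S = -133.1681.
(2,0): S=38.3792. Δ = (V_up−V_dn)/(S_up−S_dn) = (79.4373−107.0703)/(53.7309−26.0979) = -1.0000. V = [p*·79.4373 + (1−p*)·107.0703]/1.13 = 79.4687. B = V − Δ·S = 117.8479.
(2,1): S=79.0160. Δ = (V_up−V_dn)/(S_up−S_dn) = (27.4034−79.4373)/(110.6224−53.7309) = -0.9146. V = [p*·27.4034 + (1−p*)·79.4373]/1.13 = 41.5187. B = V − Δ·S = 113.7879.
(2,2): S=162.6800. Δ = (V_up−V_dn)/(S_up−S_dn) = (94.5839−27.4034)/(227.7520−110.6224) = 0.5736. V = [p*·94.5839 + (1−p*)·27.4034]/1.13 = 61.4081. B = V − Δ·S = -31.8980.
(1,0): S=56.4400. Δ = (V_up−V_dn)/(S_up−S_dn) = (41.5187−79.4687)/(79.0160−38.3792) = -0.9339. V = [p*·41.5187 + (1−p*)·79.4687]/1.13 = 49.3362. B = V − Δ·S = 102.0446.
(1,1): S=116.2000. Δ = (V_up−V_dn)/(S_up−S_dn) = (61.4081−41.5187)/(162.6800−79.0160) = 0.2377. V = [p*·61.4081 + (1−p*)·41.5187]/1.13 = 47.7430. B = V − Δ·S = 20.1188.
(0,0): S=83.0000. Δ = (V_up−V_dn)/(S_up−S_dn) = (47.7430−49.3362)/(116.2000−56.4400) = -0.0267. V = [p*·47.7430 + (1−p*)·49.3362]/1.13 = 42.7792. B = V − Δ·S = 44.9920.
As a check, the time-0 holding Δ(0,0)·S0 + B(0,0) comes to 42.7792 — exactly V0.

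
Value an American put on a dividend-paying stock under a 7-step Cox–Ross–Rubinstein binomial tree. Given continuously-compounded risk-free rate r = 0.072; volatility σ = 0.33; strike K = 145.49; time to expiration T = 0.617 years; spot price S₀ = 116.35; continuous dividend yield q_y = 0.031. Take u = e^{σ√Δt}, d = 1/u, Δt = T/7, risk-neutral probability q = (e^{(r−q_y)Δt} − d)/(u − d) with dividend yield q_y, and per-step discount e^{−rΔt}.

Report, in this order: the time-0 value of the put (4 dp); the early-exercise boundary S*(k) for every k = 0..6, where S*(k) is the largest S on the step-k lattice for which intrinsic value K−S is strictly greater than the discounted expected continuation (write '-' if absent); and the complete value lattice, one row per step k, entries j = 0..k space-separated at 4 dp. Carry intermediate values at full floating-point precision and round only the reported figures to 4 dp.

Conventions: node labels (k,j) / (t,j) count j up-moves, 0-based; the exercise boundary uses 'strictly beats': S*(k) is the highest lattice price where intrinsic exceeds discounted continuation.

Δt=0.08814, u=1.10293, d=0.90667, q=0.49397, disc=e^(-rΔt)=0.99367
k=7 terminal: V=max(K-S,0) → 86.8867 74.2014 58.7701 39.9986 17.1637 0.0000 0.0000 0.0000
k=6: j=0 S=64.6355 intr=80.8545 cont=80.1105 V=80.8545[EX]; j=1 S=78.6266 intr=66.8634 cont=66.1576 V=66.8634[EX]; j=2 S=95.6462 intr=49.8438 cont=49.1844 V=49.8438[EX]; j=3 S=116.3500 intr=29.1400 cont=28.5371 V=29.1400[EX]; j=4 S=141.5353 intr=3.9547 cont=8.6304 V=8.6304[hold]; j=5 S=172.1723 intr=0.0000 cont=0.0000 V=0.0000[hold]; j=6 S=209.4411 intr=0.0000 cont=0.0000 V=0.0000[hold]  S*(6)=116.3500
k=5: j=0 S=71.2886 intr=74.2014 cont=73.4755 V=74.2014[EX]; j=1 S=86.7199 intr=58.7701 cont=58.0864 V=58.7701[EX]; j=2 S=105.4914 intr=39.9986 cont=39.3660 V=39.9986[EX]; j=3 S=128.3263 intr=17.1637 cont=18.8885 V=18.8885[hold]; j=4 S=156.1040 intr=0.0000 cont=4.3396 V=4.3396[hold]; j=5 S=189.8946 intr=0.0000 cont=0.0000 V=0.0000[hold]  S*(5)=105.4914
k=4: j=0 S=78.6266 intr=66.8634 cont=66.1576 V=66.8634[EX]; j=1 S=95.6462 intr=49.8438 cont=49.1844 V=49.8438[EX]; j=2 S=116.3500 intr=29.1400 cont=29.3837 V=29.3837[hold]; j=3 S=141.5353 intr=3.9547 cont=11.6277 V=11.6277[hold]; j=4 S=172.1723 intr=0.0000 cont=2.1820 V=2.1820[hold]  S*(4)=95.6462
k=3: j=0 S=86.7199 intr=58.7701 cont=58.0864 V=58.7701[EX]; j=1 S=105.4914 intr=39.9986 cont=39.4857 V=39.9986[EX]; j=2 S=128.3263 intr=17.1637 cont=20.4823 V=20.4823[hold]; j=3 S=156.1040 intr=0.0000 cont=6.9178 V=6.9178[hold]  S*(3)=105.4914
k=2: j=0 S=95.6462 intr=49.8438 cont=49.1844 V=49.8438[EX]; j=1 S=116.3500 intr=29.1400 cont=30.1660 V=30.1660[hold]; j=2 S=141.5353 intr=3.9547 cont=13.6946 V=13.6946[hold]  S*(2)=95.6462
k=1: j=0 S=105.4914 intr=39.9986 cont=39.8697 V=39.9986[EX]; j=1 S=128.3263 intr=17.1637 cont=21.8902 V=21.8902[hold]  S*(1)=105.4914
k=0: j=0 S=116.3500 intr=29.1400 cont=30.8571 V=30.8571[hold]  S*(0)=-

price = 30.8571
boundary = - 105.4914 95.6462 105.4914 95.6462 105.4914 116.3500
tree:
30.8571
39.9986 21.8902
49.8438 30.1660 13.6946
58.7701 39.9986 20.4823 6.9178
66.8634 49.8438 29.3837 11.6277 2.1820
74.2014 58.7701 39.9986 18.8885 4.3396 0.0000
80.8545 66.8634 49.8438 29.1400 8.6304 0.0000 0.0000
86.8867 74.2014 58.7701 39.9986 17.1637 0.0000 0.0000 0.0000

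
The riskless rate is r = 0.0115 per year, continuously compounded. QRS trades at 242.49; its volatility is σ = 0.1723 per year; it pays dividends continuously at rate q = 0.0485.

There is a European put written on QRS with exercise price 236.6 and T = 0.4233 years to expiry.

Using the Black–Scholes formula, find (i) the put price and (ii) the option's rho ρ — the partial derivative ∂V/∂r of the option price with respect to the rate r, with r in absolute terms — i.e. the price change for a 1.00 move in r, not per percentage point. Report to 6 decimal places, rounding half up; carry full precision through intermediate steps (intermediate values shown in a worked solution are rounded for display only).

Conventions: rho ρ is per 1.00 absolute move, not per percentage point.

price = 9.549255
ρ = -48.895461

σ√T = 0.1723·√0.4233 = 0.112101
d₁ = (ln(S/K) + (r−q+σ²/2)T) / (σ√T) = (ln(242.49/236.6) + (0.0115−0.0485+0.1723²/2)·0.4233) / 0.112101 = (0.024590 − 0.009379) / 0.112101 = 0.135688
d₂ = d₁ − σ√T = 0.135688 − 0.112101 = 0.023587
e^{−rT} = 0.995144
e^{−qT} = 0.979679
N(−d₁) = 0.446034,  N(−d₂) = 0.490591
Put price V = K·e^{−rT}·N(−d₂) − S·e^{−qT}·N(−d₁) = 115.510184 − 105.960928 = 9.549255
ρ = −K·T·e^{−rT}·N(−d₂) = -48.895461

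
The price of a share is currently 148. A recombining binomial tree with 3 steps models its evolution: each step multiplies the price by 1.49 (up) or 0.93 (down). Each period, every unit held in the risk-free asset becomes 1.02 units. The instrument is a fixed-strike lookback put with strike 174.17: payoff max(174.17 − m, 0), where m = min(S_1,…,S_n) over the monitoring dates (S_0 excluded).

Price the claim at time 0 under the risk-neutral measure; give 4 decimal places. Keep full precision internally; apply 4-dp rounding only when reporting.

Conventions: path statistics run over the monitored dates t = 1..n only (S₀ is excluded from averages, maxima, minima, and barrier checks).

price = 40.2778

Set p* = 0.1607 (from d < R < u); the path-dependent value is the discounted p*-expectation over all price paths.
Enumerate all 2^3 = 8 price paths (U = up ×1.49, D = down ×0.93); each path with k up-moves has probability p*^k·(1−p*)^(3−k).
DDD: m=119.0448, payoff=55.1252, prob=0.591193
UDD: m=190.7277, payoff=0.0000, prob=0.113207
DUD: m=137.6400, payoff=36.5300, prob=0.113207
UUD: m=220.5200, payoff=0.0000, prob=0.021678
DDU: m=128.0052, payoff=46.1648, prob=0.113207
UDU: m=205.0836, payoff=0.0000, prob=0.021678
DUU: m=137.6400, payoff=36.5300, prob=0.021678
UUU: m=220.5200, payoff=0.0000, prob=0.004151
Price = Σ prob·payoff / R^3 = 42.743172 / 1.061208 = 40.2778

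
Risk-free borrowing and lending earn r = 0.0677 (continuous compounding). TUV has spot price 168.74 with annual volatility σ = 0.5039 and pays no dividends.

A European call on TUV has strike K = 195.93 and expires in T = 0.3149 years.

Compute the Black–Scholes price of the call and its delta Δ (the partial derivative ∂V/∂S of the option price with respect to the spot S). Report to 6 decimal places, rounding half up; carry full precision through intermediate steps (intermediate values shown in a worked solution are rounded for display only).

σ√T = 0.5039·√0.3149 = 0.282768
d₁ = (ln(S/K) + (r+σ²/2)T) / (σ√T) = (ln(168.74/195.93) + (0.0677+0.5039²/2)·0.3149) / 0.282768 = (-0.149398 + 0.061298) / 0.282768 = -0.311565
d₂ = d₁ − σ√T = -0.311565 − 0.282768 = -0.594333
e^{−rT} = 0.978907
N(d₁) = 0.377686,  N(d₂) = 0.276145
Call price V = S·N(d₁) − K·e^{−rT}·N(d₂) = 63.730662 − 52.963771 = 10.766891
Δ = N(d₁) = 0.377686

price = 10.766891
Δ = 0.377686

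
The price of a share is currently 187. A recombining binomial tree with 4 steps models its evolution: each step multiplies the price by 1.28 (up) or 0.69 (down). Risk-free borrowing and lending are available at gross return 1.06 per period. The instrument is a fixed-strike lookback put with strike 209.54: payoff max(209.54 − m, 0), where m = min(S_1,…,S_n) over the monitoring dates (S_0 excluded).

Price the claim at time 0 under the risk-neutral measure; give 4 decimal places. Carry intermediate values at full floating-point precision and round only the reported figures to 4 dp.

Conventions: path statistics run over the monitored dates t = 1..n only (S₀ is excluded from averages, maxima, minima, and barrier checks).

No-arbitrage gives p* = (R−d)/(u−d) = 0.6271: enumerate every path, weight its payoff by its p*-probability, and discount by R^4.
Enumerate all 2^4 = 16 price paths (U = up ×1.28, D = down ×0.69); each path with k up-moves has probability p*^k·(1−p*)^(4−k).
DDDD: m=42.3875, payoff=167.1525, prob=0.019332
UDDD: m=78.6319, payoff=130.9081, prob=0.032513
DUDD: m=78.6319, payoff=130.9081, prob=0.032513
UUDD: m=145.8679, payoff=63.6721, prob=0.054682
DDUD: m=78.6319, payoff=130.9081, prob=0.032513
UDUD: m=145.8679, payoff=63.6721, prob=0.054682
DUUD: m=129.0300, payoff=80.5100, prob=0.054682
UUUD: m=239.3600, payoff=0.0000, prob=0.091964
DDDU: m=61.4312, payoff=148.1088, prob=0.032513
UDDU: m=113.9593, payoff=95.5807, prob=0.054682
DUDU: m=113.9593, payoff=95.5807, prob=0.054682
UUDU: m=211.4028, payoff=0.0000, prob=0.091964
DDUU: m=89.0307, payoff=120.5093, prob=0.054682
UDUU: m=165.1584, payoff=44.3816, prob=0.091964
DUUU: m=129.0300, payoff=80.5100, prob=0.091964
UUUU: m=239.3600, payoff=0.0000, prob=0.154667
Price = Σ prob·payoff / R^4 = 60.709737 / 1.262477 = 48.0878

price = 48.0878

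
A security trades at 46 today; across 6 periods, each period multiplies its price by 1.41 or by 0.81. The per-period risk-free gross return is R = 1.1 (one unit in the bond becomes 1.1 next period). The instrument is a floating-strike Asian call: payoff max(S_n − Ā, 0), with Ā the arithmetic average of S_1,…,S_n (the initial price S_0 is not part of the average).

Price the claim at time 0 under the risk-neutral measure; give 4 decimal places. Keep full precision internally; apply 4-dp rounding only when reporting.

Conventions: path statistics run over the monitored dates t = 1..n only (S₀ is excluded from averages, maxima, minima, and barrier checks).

price = 11.2474

Under the martingale measure an up-move has probability p* = 0.4833; value the claim as the probability-weighted average of per-path payoffs, discounted 6 periods at R = 1.1.
Enumerate all 2^6 = 64 price paths (U = up ×1.41, D = down ×0.81); each path with k up-moves has probability p*^k·(1−p*)^(6−k).
DDDDDD: Ā=23.4532, payoff=0.0000, prob=0.019022
UDDDDD: Ā=40.8260, payoff=0.0000, prob=0.017795
DUDDDD: Ā=36.2260, payoff=0.0000, prob=0.017795
UUDDDD: Ā=63.0600, payoff=0.0000, prob=0.016647
DDUDDD: Ā=32.5000, payoff=0.0000, prob=0.017795
UDUDDD: Ā=56.5740, payoff=0.0000, prob=0.016647
DUUDDD: Ā=51.9740, payoff=0.0000, prob=0.016647
UUUDDD: Ā=90.4733, payoff=0.0000, prob=0.015573
DDDUDD: Ā=29.4819, payoff=0.0000, prob=0.017795
UDDUDD: Ā=51.3204, payoff=0.0000, prob=0.016647
DUDUDD: Ā=46.7204, payoff=0.0000, prob=0.016647
UUDUDD: Ā=81.3281, payoff=0.0000, prob=0.015573
DDUUDD: Ā=42.9944, payoff=0.0000, prob=0.016647
UDUUDD: Ā=74.8421, payoff=0.0000, prob=0.015573
DUUUDD: Ā=70.2421, payoff=0.0000, prob=0.015573
UUUUDD: Ā=122.2732, payoff=0.0000, prob=0.014568
DDDDUD: Ā=27.0373, payoff=0.0000, prob=0.017795
UDDDUD: Ā=47.0649, payoff=0.0000, prob=0.016647
DUDDUD: Ā=42.4649, payoff=0.0000, prob=0.016647
UUDDUD: Ā=73.9204, payoff=0.0000, prob=0.015573
DDUDUD: Ā=38.7389, payoff=0.6284, prob=0.016647
UDUDUD: Ā=67.4344, payoff=1.0939, prob=0.015573
DUUDUD: Ā=62.8344, payoff=5.6939, prob=0.015573
UUUDUD: Ā=109.3784, payoff=9.9117, prob=0.014568
DDDUUD: Ā=35.7209, payoff=3.6465, prob=0.016647
UDDUUD: Ā=62.1808, payoff=6.3476, prob=0.015573
DUDUUD: Ā=57.5808, payoff=10.9476, prob=0.015573
UUDUUD: Ā=100.2332, payoff=19.0569, prob=0.014568
DDUUUD: Ā=53.8548, payoff=14.6736, prob=0.015573
UDUUUD: Ā=93.7472, payoff=25.5429, prob=0.014568
DUUUUD: Ā=89.1472, payoff=30.1429, prob=0.014568
UUUUUD: Ā=155.1821, payoff=52.4710, prob=0.013628
DDDDDU: Ā=25.0571, payoff=0.0000, prob=0.017795
UDDDDU: Ā=43.6180, payoff=0.0000, prob=0.016647
DUDDDU: Ā=39.0180, payoff=0.3494, prob=0.016647
UUDDDU: Ā=67.9202, payoff=0.6081, prob=0.015573
DDUDDU: Ā=35.2920, payoff=4.0754, prob=0.016647
UDUDDU: Ā=61.4342, payoff=7.0941, prob=0.015573
DUUDDU: Ā=56.8342, payoff=11.6941, prob=0.015573
UUUDDU: Ā=98.9336, payoff=20.3565, prob=0.014568
DDDUDU: Ā=32.2739, payoff=7.0934, prob=0.016647
UDDUDU: Ā=56.1806, payoff=12.3478, prob=0.015573
DUDUDU: Ā=51.5806, payoff=16.9478, prob=0.015573
UUDUDU: Ā=89.7884, payoff=29.5017, prob=0.014568
DDUUDU: Ā=47.8546, payoff=20.6738, prob=0.015573
UDUUDU: Ā=83.3024, payoff=35.9877, prob=0.014568
DUUUDU: Ā=78.7024, payoff=40.5877, prob=0.014568
UUUUDU: Ā=137.0004, payoff=70.6527, prob=0.013628
DDDDUU: Ā=29.8293, payoff=9.5380, prob=0.016647
UDDDUU: Ā=51.9251, payoff=16.6033, prob=0.015573
DUDDUU: Ā=47.3251, payoff=21.2033, prob=0.015573
UUDDUU: Ā=82.3807, payoff=36.9094, prob=0.014568
DDUDUU: Ā=43.5991, payoff=24.9293, prob=0.015573
UDUDUU: Ā=75.8947, payoff=43.3954, prob=0.014568
DUUDUU: Ā=71.2947, payoff=47.9954, prob=0.014568
UUUDUU: Ā=124.1056, payoff=83.5475, prob=0.013628
DDDUUU: Ā=40.5810, payoff=27.9473, prob=0.015573
UDDUUU: Ā=70.6410, payoff=48.6490, prob=0.014568
DUDUUU: Ā=66.0410, payoff=53.2490, prob=0.014568
UUDUUU: Ā=114.9603, payoff=92.6928, prob=0.013628
DDUUUU: Ā=62.3150, payoff=56.9750, prob=0.014568
UDUUUU: Ā=108.4743, payoff=99.1788, prob=0.013628
DUUUUU: Ā=103.8743, payoff=103.7788, prob=0.013628
UUUUUU: Ā=180.8183, payoff=180.6519, prob=0.012749
Price = Σ prob·payoff / R^6 = 19.925461 / 1.771561 = 11.2474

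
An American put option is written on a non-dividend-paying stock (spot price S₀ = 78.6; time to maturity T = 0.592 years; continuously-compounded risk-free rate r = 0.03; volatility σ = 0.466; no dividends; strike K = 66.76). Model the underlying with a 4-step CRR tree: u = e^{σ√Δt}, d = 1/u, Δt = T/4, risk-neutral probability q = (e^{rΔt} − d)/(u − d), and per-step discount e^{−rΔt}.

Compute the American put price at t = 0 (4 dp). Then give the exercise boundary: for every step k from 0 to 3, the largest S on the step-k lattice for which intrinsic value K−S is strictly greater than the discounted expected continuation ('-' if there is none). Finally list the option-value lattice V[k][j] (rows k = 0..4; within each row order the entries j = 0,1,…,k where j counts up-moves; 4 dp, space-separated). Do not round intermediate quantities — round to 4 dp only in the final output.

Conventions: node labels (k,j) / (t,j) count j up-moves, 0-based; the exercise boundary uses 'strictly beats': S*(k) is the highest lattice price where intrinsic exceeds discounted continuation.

price = 5.5675
boundary = - - - 45.9039
tree:
5.5675
8.9560 1.7631
13.9759 3.3266 0.0000
20.8561 6.2767 0.0000 0.0000
28.3900 11.8429 0.0000 0.0000 0.0000

Δt=0.14800  u=1.19635  d=0.83588  q=0.46765  discount=0.99557
step 4 (expiry): payoffs max(K−S,0) = 28.3900 11.8429 0.0000 0.0000 0.0000
step 3: (k=3,j=0): S=45.9039, K−S=20.8561, hold=20.5603 ⇒ V=20.8561 exercise | (k=3,j=1): S=65.6999, K−S=1.0601, hold=6.2767 ⇒ V=6.2767 continue | (k=3,j=2): S=94.0330, K−S=0.0000, hold=0.0000 ⇒ V=0.0000 continue | (k=3,j=3): S=134.5846, K−S=0.0000, hold=0.0000 ⇒ V=0.0000 continue  boundary S*=45.9039
step 2: (k=2,j=0): S=54.9171, K−S=11.8429, hold=13.9759 ⇒ V=13.9759 continue | (k=2,j=1): S=78.6000, K−S=0.0000, hold=3.3266 ⇒ V=3.3266 continue | (k=2,j=2): S=112.4962, K−S=0.0000, hold=0.0000 ⇒ V=0.0000 continue  boundary S*=-
step 1: (k=1,j=0): S=65.6999, K−S=1.0601, hold=8.9560 ⇒ V=8.9560 continue | (k=1,j=1): S=94.0330, K−S=0.0000, hold=1.7631 ⇒ V=1.7631 continue  boundary S*=-
step 0: (k=0,j=0): S=78.6000, K−S=0.0000, hold=5.5675 ⇒ V=5.5675 continue  boundary S*=-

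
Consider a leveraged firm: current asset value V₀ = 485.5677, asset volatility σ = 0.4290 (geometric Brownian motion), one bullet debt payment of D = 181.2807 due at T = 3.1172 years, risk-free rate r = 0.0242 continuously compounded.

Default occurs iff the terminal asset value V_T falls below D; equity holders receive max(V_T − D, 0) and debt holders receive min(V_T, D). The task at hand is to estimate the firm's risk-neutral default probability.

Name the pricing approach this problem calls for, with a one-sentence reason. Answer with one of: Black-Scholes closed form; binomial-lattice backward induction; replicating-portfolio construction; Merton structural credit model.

Key observation: a levered firm with one bullet debt due at 3.1172 years is the canonical structural-credit setup: equity is a call on the firm's assets struck at the face value.

framework: Merton structural credit model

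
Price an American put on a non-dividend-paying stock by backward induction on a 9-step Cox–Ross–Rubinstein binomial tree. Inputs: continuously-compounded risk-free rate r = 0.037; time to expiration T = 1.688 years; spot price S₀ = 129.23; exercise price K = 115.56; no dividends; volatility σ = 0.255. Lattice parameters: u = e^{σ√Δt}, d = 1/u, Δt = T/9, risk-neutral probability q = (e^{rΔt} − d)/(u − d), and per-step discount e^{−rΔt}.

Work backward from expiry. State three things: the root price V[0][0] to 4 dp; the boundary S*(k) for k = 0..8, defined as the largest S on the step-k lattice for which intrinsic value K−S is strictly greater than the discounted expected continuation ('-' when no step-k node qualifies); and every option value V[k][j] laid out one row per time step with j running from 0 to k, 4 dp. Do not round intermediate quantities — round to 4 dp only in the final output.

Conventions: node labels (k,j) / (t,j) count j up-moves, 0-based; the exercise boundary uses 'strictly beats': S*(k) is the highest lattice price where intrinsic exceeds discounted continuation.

price = 7.5950
boundary = - - - - 83.0843 74.3974 83.0843 92.7855 103.6194
tree:
7.5950
11.4556 3.8989
16.7905 6.3612 1.5284
23.8031 10.1181 2.7502 0.3466
32.4757 15.5931 4.8674 0.7036 0.0000
41.1626 23.0882 8.4290 1.4280 0.0000 0.0000
48.9412 32.4757 14.1645 2.8984 0.0000 0.0000 0.0000
55.9066 41.1626 22.7745 5.8830 0.0000 0.0000 0.0000 0.0000
62.1436 48.9412 32.4757 11.9406 0.0000 0.0000 0.0000 0.0000 0.0000
67.7286 55.9066 41.1626 22.7745 0.0000 0.0000 0.0000 0.0000 0.0000 0.0000

Δt=0.18756, u=1.11676, d=0.89544, q=0.50388, disc=e^(-rΔt)=0.99308
k=9 terminal: V=max(K-S,0) → 67.7286 55.9066 41.1626 22.7745 0.0000 0.0000 0.0000 0.0000 0.0000 0.0000
k=8: j=0 S=53.4164 intr=62.1436 cont=61.3445 V=62.1436[EX]; j=1 S=66.6188 intr=48.9412 cont=48.1421 V=48.9412[EX]; j=2 S=83.0843 intr=32.4757 cont=31.6766 V=32.4757[EX]; j=3 S=103.6194 intr=11.9406 cont=11.2207 V=11.9406[EX]; j=4 S=129.2300 intr=0.0000 cont=0.0000 V=0.0000[hold]; j=5 S=161.1705 intr=0.0000 cont=0.0000 V=0.0000[hold]; j=6 S=201.0055 intr=0.0000 cont=0.0000 V=0.0000[hold]; j=7 S=250.6860 intr=0.0000 cont=0.0000 V=0.0000[hold]; j=8 S=312.6457 intr=0.0000 cont=0.0000 V=0.0000[hold]  S*(8)=103.6194
k=7: j=0 S=59.6534 intr=55.9066 cont=55.1074 V=55.9066[EX]; j=1 S=74.3974 intr=41.1626 cont=40.3635 V=41.1626[EX]; j=2 S=92.7855 intr=22.7745 cont=21.9754 V=22.7745[EX]; j=3 S=115.7183 intr=0.0000 cont=5.8830 V=5.8830[hold]; j=4 S=144.3193 intr=0.0000 cont=0.0000 V=0.0000[hold]; j=5 S=179.9893 intr=0.0000 cont=0.0000 V=0.0000[hold]; j=6 S=224.4755 intr=0.0000 cont=0.0000 V=0.0000[hold]; j=7 S=279.9570 intr=0.0000 cont=0.0000 V=0.0000[hold]  S*(7)=92.7855
k=6: j=0 S=66.6188 intr=48.9412 cont=48.1421 V=48.9412[EX]; j=1 S=83.0843 intr=32.4757 cont=31.6766 V=32.4757[EX]; j=2 S=103.6194 intr=11.9406 cont=14.1645 V=14.1645[hold]; j=3 S=129.2300 intr=0.0000 cont=2.8984 V=2.8984[hold]; j=4 S=161.1705 intr=0.0000 cont=0.0000 V=0.0000[hold]; j=5 S=201.0055 intr=0.0000 cont=0.0000 V=0.0000[hold]; j=6 S=250.6860 intr=0.0000 cont=0.0000 V=0.0000[hold]  S*(6)=83.0843
k=5: j=0 S=74.3974 intr=41.1626 cont=40.3635 V=41.1626[EX]; j=1 S=92.7855 intr=22.7745 cont=23.0882 V=23.0882[hold]; j=2 S=115.7183 intr=0.0000 cont=8.4290 V=8.4290[hold]; j=3 S=144.3193 intr=0.0000 cont=1.4280 V=1.4280[hold]; j=4 S=179.9893 intr=0.0000 cont=0.0000 V=0.0000[hold]; j=5 S=224.4755 intr=0.0000 cont=0.0000 V=0.0000[hold]  S*(5)=74.3974
k=4: j=0 S=83.0843 intr=32.4757 cont=31.8335 V=32.4757[EX]; j=1 S=103.6194 intr=11.9406 cont=15.5931 V=15.5931[hold]; j=2 S=129.2300 intr=0.0000 cont=4.8674 V=4.8674[hold]; j=3 S=161.1705 intr=0.0000 cont=0.7036 V=0.7036[hold]; j=4 S=201.0055 intr=0.0000 cont=0.0000 V=0.0000[hold]  S*(4)=83.0843
k=3: j=0 S=92.7855 intr=22.7745 cont=23.8031 V=23.8031[hold]; j=1 S=115.7183 intr=0.0000 cont=10.1181 V=10.1181[hold]; j=2 S=144.3193 intr=0.0000 cont=2.7502 V=2.7502[hold]; j=3 S=179.9893 intr=0.0000 cont=0.3466 V=0.3466[hold]  S*(3)=-
k=2: j=0 S=103.6194 intr=11.9406 cont=16.7905 V=16.7905[hold]; j=1 S=129.2300 intr=0.0000 cont=6.3612 V=6.3612[hold]; j=2 S=161.1705 intr=0.0000 cont=1.5284 V=1.5284[hold]  S*(2)=-
k=1: j=0 S=115.7183 intr=0.0000 cont=11.4556 V=11.4556[hold]; j=1 S=144.3193 intr=0.0000 cont=3.8989 V=3.8989[hold]  S*(1)=-
k=0: j=0 S=129.2300 intr=0.0000 cont=7.5950 V=7.5950[hold]  S*(0)=-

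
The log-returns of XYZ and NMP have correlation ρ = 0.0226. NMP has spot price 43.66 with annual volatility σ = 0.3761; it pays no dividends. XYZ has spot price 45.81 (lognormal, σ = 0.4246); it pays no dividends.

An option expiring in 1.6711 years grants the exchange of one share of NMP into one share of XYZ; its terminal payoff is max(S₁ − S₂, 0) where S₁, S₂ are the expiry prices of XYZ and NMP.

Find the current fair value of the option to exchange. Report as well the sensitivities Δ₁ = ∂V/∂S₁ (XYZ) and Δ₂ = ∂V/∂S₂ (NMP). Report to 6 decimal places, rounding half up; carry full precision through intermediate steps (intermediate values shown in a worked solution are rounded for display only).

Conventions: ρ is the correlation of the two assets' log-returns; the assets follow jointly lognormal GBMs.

exchange price = 13.762201
Δ1 = 0.665963
Δ2 = -0.383545

σ_eff = √(σ₁² + σ₂² − 2ρσ₁σ₂) = √(0.4246² + 0.3761² − 2·0.0226·0.4246·0.3761) = 0.560819
d₁ = (ln(S₁/S₂) + (q₂ − q₁ + σ_eff²/2)T) / (σ_eff√T) = (ln(45.81/43.66) + (0.0 − 0.0 + 0.157259)·1.6711) / 0.724977 = 0.428794
d₂ = d₁ − σ_eff√T = 0.428794 − 0.724977 = -0.296183
N(d₁) = 0.665963,  N(d₂) = 0.383545
V = S₁·e^{−q₁T}·N(d₁) − S₂·e^{−q₂T}·N(d₂) = 30.507786 − 16.745585 = 13.762201
Key observation: no risk-free rate is needed — with the second asset as numeraire the exchange option is a call on the ratio S₁/S₂, and r cancels out of the value.
Δ₁ = e^{−q₁T}·N(d₁) = 0.665963;  Δ₂ = −e^{−q₂T}·N(d₂) = -0.383545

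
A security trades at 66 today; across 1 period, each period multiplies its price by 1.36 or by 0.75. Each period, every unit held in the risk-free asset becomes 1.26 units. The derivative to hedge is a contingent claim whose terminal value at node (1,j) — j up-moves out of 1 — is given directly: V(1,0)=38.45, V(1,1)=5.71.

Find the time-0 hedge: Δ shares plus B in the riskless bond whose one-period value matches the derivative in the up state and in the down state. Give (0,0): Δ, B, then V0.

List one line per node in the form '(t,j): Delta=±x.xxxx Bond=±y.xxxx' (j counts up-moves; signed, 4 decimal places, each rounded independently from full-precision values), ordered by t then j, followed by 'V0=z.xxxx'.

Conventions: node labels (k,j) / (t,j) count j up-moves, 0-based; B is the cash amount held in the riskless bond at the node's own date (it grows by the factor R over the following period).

(0,0): Delta=-0.8132 Bond=62.4636
V0=8.7914

Since d<R<u, set p* = (R−d)/(u−d) = 0.8361; price each node as the discounted p*-expectation of its children.
Payoffs at expiry: V(1,0)=38.4500, V(1,1)=5.7100
  t=0,j=0: stock 66.0000 → up 89.7600 (V=5.7100), down 49.5000 (V=38.4500). Price 8.7914; hedge Δ=-0.8132, bond B=62.4636.
Sanity check at the root: Δ(0,0)·S0 + B(0,0) reproduces V0 = 8.7914.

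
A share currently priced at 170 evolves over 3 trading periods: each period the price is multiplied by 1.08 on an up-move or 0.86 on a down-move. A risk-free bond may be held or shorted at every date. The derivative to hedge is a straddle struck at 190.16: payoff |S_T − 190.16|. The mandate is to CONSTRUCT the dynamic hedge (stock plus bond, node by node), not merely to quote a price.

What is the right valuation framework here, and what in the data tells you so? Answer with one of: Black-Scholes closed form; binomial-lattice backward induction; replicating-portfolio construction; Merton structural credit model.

Key observation: the task asks for the hedge itself — share and bond holdings at every node of the 3-period tree on spot 170 with factors 1.08/0.86 — which is exactly what the replicating-portfolio construction produces.

framework: replicating-portfolio construction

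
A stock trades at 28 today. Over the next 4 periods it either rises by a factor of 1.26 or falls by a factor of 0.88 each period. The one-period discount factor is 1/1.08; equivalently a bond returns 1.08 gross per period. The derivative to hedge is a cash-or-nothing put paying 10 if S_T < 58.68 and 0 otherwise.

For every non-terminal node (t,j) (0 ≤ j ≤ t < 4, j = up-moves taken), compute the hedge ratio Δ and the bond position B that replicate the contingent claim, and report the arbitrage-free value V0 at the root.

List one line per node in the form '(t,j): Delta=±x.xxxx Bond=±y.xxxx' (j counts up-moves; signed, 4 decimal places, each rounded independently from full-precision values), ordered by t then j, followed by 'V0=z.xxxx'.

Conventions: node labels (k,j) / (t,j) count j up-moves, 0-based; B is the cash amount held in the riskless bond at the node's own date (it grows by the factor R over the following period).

(0,0): Delta=-0.1088 Bond=9.8320
(1,0): Delta=0.0000 Bond=7.9383
(1,1): Delta=-0.1771 Bond=13.0307
(2,0): Delta=0.0000 Bond=8.5734
(2,1): Delta=0.0000 Bond=8.5734
(2,2): Delta=-0.2885 Bond=19.0229
(3,0): Delta=0.0000 Bond=9.2593
(3,1): Delta=0.0000 Bond=9.2593
(3,2): Delta=0.0000 Bond=9.2593
(3,3): Delta=-0.4698 Bond=30.7018
V0=6.7863

The replicating-portfolio and risk-neutral prices coincide; use p* = (1.08−0.88)/(1.26−0.88) = 0.5263 for the latter.
Payoffs at expiry: V(4,0)=10.0000, V(4,1)=10.0000, V(4,2)=10.0000, V(4,3)=10.0000, V(4,4)=0.0000
(3,0): S=19.0812. Δ = (V_up−V_dn)/(S_up−S_dn) = (10.0000−10.0000)/(24.0423−16.7915) = 0.0000. V = [p*·10.0000 + (1−p*)·10.0000]/1.08 = 9.2593. B = V − Δ·S = 9.2593.
(3,1): S=27.3208. Δ = (V_up−V_dn)/(S_up−S_dn) = (10.0000−10.0000)/(34.4242−24.0423) = 0.0000. V = [p*·10.0000 + (1−p*)·10.0000]/1.08 = 9.2593. B = V − Δ·S = 9.2593.
(3,2): S=39.1185. Δ = (V_up−V_dn)/(S_up−S_dn) = (10.0000−10.0000)/(49.2893−34.4242) = 0.0000. V = [p*·10.0000 + (1−p*)·10.0000]/1.08 = 9.2593. B = V − Δ·S = 9.2593.
(3,3): S=56.0105. Δ = (V_up−V_dn)/(S_up−S_dn) = (0.0000−10.0000)/(70.5733−49.2893) = -0.4698. V = [p*·0.0000 + (1−p*)·10.0000]/1.08 = 4.3860. B = V − Δ·S = 30.7018.
(2,0): S=21.6832. Δ = (V_up−V_dn)/(S_up−S_dn) = (9.2593−9.2593)/(27.3208−19.0812) = 0.0000. V = [p*·9.2593 + (1−p*)·9.2593]/1.08 = 8.5734. B = V − Δ·S = 8.5734.
(2,1): S=31.0464. Δ = (V_up−V_dn)/(S_up−S_dn) = (9.2593−9.2593)/(39.1185−27.3208) = 0.0000. V = [p*·9.2593 + (1−p*)·9.2593]/1.08 = 8.5734. B = V − Δ·S = 8.5734.
(2,2): S=44.4528. Δ = (V_up−V_dn)/(S_up−S_dn) = (4.3860−9.2593)/(56.0105−39.1185) = -0.2885. V = [p*·4.3860 + (1−p*)·9.2593]/1.08 = 6.1985. B = V − Δ·S = 19.0229.
(1,0): S=24.6400. Δ = (V_up−V_dn)/(S_up−S_dn) = (8.5734−8.5734)/(31.0464−21.6832) = 0.0000. V = [p*·8.5734 + (1−p*)·8.5734]/1.08 = 7.9383. B = V − Δ·S = 7.9383.
(1,1): S=35.2800. Δ = (V_up−V_dn)/(S_up−S_dn) = (6.1985−8.5734)/(44.4528−31.0464) = -0.1771. V = [p*·6.1985 + (1−p*)·8.5734]/1.08 = 6.7810. B = V − Δ·S = 13.0307.
(0,0): S=28.0000. Δ = (V_up−V_dn)/(S_up−S_dn) = (6.7810−7.9383)/(35.2800−24.6400) = -0.1088. V = [p*·6.7810 + (1−p*)·7.9383]/1.08 = 6.7863. B = V − Δ·S = 9.8320.
As a check, the time-0 holding Δ(0,0)·S0 + B(0,0) comes to 6.7863 — exactly V0.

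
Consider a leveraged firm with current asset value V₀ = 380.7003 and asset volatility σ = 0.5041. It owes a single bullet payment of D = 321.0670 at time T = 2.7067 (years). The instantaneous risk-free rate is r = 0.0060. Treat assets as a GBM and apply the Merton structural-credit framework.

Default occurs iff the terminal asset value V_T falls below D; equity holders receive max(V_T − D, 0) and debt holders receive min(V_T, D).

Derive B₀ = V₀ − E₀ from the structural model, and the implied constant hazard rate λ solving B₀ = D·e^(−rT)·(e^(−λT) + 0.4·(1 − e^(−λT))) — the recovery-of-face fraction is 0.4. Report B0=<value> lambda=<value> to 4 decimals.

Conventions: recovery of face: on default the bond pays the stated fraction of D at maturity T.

B0=233.6226 lambda=0.2103

Apply the equity-as-call identities (strike 321.0670, horizon 2.7067 years):
d₁ = [ln(V₀/D) + (r + σ²/2)T] / (σ√T)
   = [ln(380.7003/321.0670) + (0.0060 + 0.5·0.5041²)·2.7067] / (0.5041·√2.7067)
   = [0.170363 + 0.360149] / 0.829348 = 0.639673
d₂ = d₁ − σ√T = 0.639673 − 0.829348 = -0.189675
N(d₁) = 0.738808,  N(d₂) = 0.424782,  e^(−rT) = 0.983891
E₀ = V₀·N(d₁) − D·e^(−rT)·N(d₂)
   = 380.7003·0.738808 − 321.0670·0.983891·0.424782 = 147.077740
B₀ = V₀ − E₀ = 380.7003 − 147.077740 = 233.622560
e^(−λT) = (B₀·e^(rT)/D − 0.4)/(1 − 0.4) = (233.6226·1.016373/321.0670 − 0.4)/0.6 = 0.56592992
λ = −ln(0.56592992)/2.7067 = 0.210324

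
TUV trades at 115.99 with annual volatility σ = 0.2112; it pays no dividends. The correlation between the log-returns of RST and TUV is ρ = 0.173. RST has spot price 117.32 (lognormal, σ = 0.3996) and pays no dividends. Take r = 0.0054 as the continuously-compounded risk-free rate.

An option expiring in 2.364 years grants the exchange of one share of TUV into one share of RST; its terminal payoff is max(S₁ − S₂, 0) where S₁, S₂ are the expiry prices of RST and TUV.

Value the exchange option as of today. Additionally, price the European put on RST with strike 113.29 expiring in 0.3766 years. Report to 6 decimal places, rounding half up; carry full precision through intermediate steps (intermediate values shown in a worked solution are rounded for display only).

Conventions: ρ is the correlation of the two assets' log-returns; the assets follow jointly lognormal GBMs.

exchange price = 30.101686
price(RST put K=113.29) = 9.237843

σ_eff = √(σ₁² + σ₂² − 2ρσ₁σ₂) = √(0.3996² + 0.2112² − 2·0.173·0.3996·0.2112) = 0.418431
d₁ = (ln(S₁/S₂) + (q₂ − q₁ + σ_eff²/2)T) / (σ_eff√T) = (ln(117.32/115.99) + (0.0 − 0.0 + 0.087542)·2.364) / 0.643351 = 0.339397
d₂ = d₁ − σ_eff√T = 0.339397 − 0.643351 = -0.303954
N(d₁) = 0.632845,  N(d₂) = 0.380582
V = S₁·e^{−q₁T}·N(d₁) − S₂·e^{−q₂T}·N(d₂) = 74.245341 − 44.143656 = 30.101686
[vanilla: RST put K=113.29]
σ√T = 0.3996·√0.3766 = 0.245226
d₁ = (ln(S/K) + (r+σ²/2)T) / (σ√T) = (ln(117.32/113.29) + (0.0054+0.3996²/2)·0.3766) / 0.245226 = (0.034954 + 0.032101) / 0.245226 = 0.273445
d₂ = d₁ − σ√T = 0.273445 − 0.245226 = 0.028220
e^{−rT} = 0.997968
N(−d₁) = 0.392255,  N(−d₂) = 0.488743
price = K·e^{−rT}·N(−d₂) − S·N(−d₁) = 55.257256 − 46.019413 = 9.237843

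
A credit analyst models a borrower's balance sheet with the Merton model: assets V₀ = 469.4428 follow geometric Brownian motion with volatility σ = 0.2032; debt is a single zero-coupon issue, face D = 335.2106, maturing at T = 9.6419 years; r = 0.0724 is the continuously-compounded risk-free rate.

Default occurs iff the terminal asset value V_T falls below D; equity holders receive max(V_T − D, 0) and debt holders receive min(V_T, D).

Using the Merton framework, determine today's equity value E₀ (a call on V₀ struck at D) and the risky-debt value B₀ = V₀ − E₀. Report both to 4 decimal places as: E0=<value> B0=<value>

Equity is a call on the firm's assets struck at D = 335.2106:
d₁ = [ln(V₀/D) + (r + σ²/2)T] / (σ√T)
   = [ln(469.4428/335.2106) + (0.0724 + 0.5·0.2032²)·9.6419] / (0.2032·√9.6419)
   = [0.336787 + 0.897132] / 0.630965 = 1.955608
d₂ = d₁ − σ√T = 1.955608 − 0.630965 = 1.324643
N(d₁) = 0.974744,  N(d₂) = 0.907355,  e^(−rT) = 0.497543
E₀ = V₀·N(d₁) − D·e^(−rT)·N(d₂)
   = 469.4428·0.974744 − 335.2106·0.497543·0.907355 = 306.256503
B₀ = V₀ − E₀ = 469.4428 − 306.256503 = 163.186297

E0=306.2565 B0=163.1863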